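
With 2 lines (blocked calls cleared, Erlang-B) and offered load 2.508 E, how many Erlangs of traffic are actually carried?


B(2,2.508) = 0.472722 (Erlang-B)
Carried load = a(1 − B) = 2.508·(1 − 0.472722) = 2.508·0.527278 = 1.3224 E

Final: 1.3224 Erlangs


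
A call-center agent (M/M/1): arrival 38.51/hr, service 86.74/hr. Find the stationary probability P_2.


ρ = 38.51/86.74 = 0.4440
P_n = (1−ρ)·ρ^n = (1 − 0.4440)·0.4440^2 = 0.5560·0.197110 = 0.109599

Final: 0.109599


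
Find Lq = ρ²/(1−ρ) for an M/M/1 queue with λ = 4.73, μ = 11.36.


ρ = 4.73/11.36 = 0.4164
Lq = ρ²/(1−ρ) = 0.1734/0.5836 = 0.2971

Final: 0.2971


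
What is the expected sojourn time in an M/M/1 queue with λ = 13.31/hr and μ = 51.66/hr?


W = 1/(μ−λ) = 1/(51.66 − 13.31) = 1/38.35 = 0.02608 hr

Final: 0.02608 hr


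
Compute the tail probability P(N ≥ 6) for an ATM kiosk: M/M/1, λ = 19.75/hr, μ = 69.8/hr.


ρ = 19.75/69.8 = 0.2830
P(N ≥ n) = ρ^n = 0.2830^6 = 0.0005132

Final: 0.0005132


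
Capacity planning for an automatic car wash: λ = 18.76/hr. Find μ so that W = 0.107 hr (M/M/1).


W = 1/(μ−λ) ⇒ μ − λ = 1/W = 1/0.107 = 9.3458
μ = λ + 1/W = 18.76 + 9.3458 = 28.1058 per hr

Final: 28.1058 /hr


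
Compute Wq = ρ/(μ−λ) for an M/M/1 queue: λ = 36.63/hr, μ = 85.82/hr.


ρ = 36.63/85.82 = 0.4268
Wq = ρ/(μ−λ) = 0.4268/(85.82 − 36.63) = 0.4268/49.19 = 0.008677 hr

Final: 0.008677 hr


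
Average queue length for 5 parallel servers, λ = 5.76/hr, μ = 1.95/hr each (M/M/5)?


a = λ/μ = 2.9538; ρ = a/5 = 0.5908
P₀ = 0.049108
Lq = P₀·a^c·ρ / (c!·(1−ρ)²) = 0.049108·224.87406·0.5908/(120·0.16747)
= 0.32463

Final: 0.32463


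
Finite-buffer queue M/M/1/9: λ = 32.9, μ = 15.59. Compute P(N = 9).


ρ = λ/μ = 32.9/15.59 = 2.1103
P_K = (1−ρ)ρ^K/(1−ρ^(K+1)) = (-1.1103·830.133700)/(1 − 1751.853671)
= -921.719971/-1750.853671 = 0.526440

Final: 0.526440


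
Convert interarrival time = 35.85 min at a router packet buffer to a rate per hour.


λ = 1/(interarrival time) in consistent units.
1 hour = 60 min, so λ = 60/35.85 = 1.6736 per hour

Final: 1.6736 /hr


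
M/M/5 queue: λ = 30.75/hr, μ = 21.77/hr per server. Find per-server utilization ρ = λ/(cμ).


ρ = λ/(cμ) = 30.75/(5·21.77) = 30.75/108.85 = 0.2825

Final: 0.2825


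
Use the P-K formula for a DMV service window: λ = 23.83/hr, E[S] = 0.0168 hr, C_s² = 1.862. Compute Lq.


ρ = λ·E[S] = 23.83·0.0168 = 0.4003
Lq = ρ²(1+C_s²)/(2(1−ρ)) = 0.1603·(1+1.862)/(2·0.5997)
= 0.1603·2.8620/1.1993 = 0.38248

Final: 0.38248


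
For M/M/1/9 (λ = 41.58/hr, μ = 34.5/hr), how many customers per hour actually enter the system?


ρ = 1.2052; P_K = (1−ρ)ρ^9/(1−ρ^10) = 0.201424
λ_eff = λ(1 − P_K) = 41.58·(1 − 0.201424) = 41.58·0.798576 = 33.2048 /hr

Final: 33.2048 /hr


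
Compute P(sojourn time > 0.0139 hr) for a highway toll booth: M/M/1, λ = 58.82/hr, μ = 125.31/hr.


W ~ Exponential(μ−λ) for M/M/1.
μ − λ = 125.31 − 58.82 = 66.4900
P(W > t) = e^{−(μ−λ)t} = e^{−0.9242} = 0.396844

Final: 0.396844


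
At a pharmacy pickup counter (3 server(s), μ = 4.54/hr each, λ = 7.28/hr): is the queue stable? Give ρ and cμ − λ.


Total capacity cμ = 3·4.54 = 13.62/hr
ρ = λ/(cμ) = 7.28/13.62 = 0.5345
Stable ⇔ ρ < 1: YES
Spare capacity = cμ − λ = 13.62 − 7.28 = 6.34/hr

Final: ρ = 0.5345; stable; margin = 6.34/hr


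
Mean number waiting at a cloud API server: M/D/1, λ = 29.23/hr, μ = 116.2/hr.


ρ = 29.23/116.2 = 0.2515
M/D/1: Lq = ρ²/(2(1−ρ)) = 0.06328/(2·0.7485) = 0.04227

Final: 0.04227


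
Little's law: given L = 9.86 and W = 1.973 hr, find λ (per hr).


λ = L/W = 9.86/1.973 = 4.9975 /hr

Final: 4.9975 /hr


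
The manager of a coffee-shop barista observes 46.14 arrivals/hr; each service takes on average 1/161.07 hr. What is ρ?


ρ = λ/μ = 46.14/161.07 = 0.2865

Final: 0.2865


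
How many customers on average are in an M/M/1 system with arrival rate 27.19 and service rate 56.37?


ρ = λ/μ = 27.19/56.37 = 0.4823
L = ρ/(1−ρ) = 0.4823/(1 − 0.4823) = 0.4823/0.5177 = 0.9318

Final: 0.9318


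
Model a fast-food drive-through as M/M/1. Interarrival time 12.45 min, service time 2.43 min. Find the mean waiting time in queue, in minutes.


λ = 60/12.45 = 4.8193 /hr
μ = 60/2.43 = 24.6914 /hr
ρ = λ/μ = 4.8193/24.6914 = 0.1952
Wq = ρ/(μ−λ) = 0.1952/(24.6914−4.8193) = 0.009822 hr
In minutes: 0.009822·60 = 0.5893 min

Final: 0.5893 min


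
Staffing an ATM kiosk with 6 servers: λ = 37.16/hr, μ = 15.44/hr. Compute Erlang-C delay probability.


a = λ/μ = 2.4067; ρ = a/6 = 0.4011
P₀ = 0.089702 (from M/M/c formula)
C(c,a) = [a^c/(c!(1−ρ))]·P₀ = [194.34370/(720·0.5989)]·0.089702
= 0.45071·0.089702 = 0.040430

Final: 0.040430


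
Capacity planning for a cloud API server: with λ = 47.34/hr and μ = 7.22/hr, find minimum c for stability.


Stability requires cμ > λ ⇔ c > λ/μ.
λ/μ = 47.34/7.22 = 6.5568
Minimum integer c = ⌊6.5568⌋ + 1 = 7
Check: 7·7.22 = 50.54 > 47.34, while 6·7.22 = 43.32 ≤ 47.34

Final: 7 servers


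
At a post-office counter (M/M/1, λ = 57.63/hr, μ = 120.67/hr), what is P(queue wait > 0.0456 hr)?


ρ = 57.63/120.67 = 0.4776
P(Wq > t) = ρ·e^{−(μ−λ)t} = 0.4776·e^{−2.8746}
= 0.4776·0.056437 = 0.026954

Final: 0.026954


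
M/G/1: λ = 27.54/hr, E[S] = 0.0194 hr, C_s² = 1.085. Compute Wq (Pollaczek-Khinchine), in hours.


ρ = λ·E[S] = 27.54·0.0194 = 0.5343
E[S²] = E[S]²(1+C_s²) = 0.0194²·(1+1.085) = 0.0007847
Wq = λ·E[S²]/(2(1−ρ)) = 27.54·0.0007847/(2·0.4657) = 0.02320 hr

Final: 0.02320 hr


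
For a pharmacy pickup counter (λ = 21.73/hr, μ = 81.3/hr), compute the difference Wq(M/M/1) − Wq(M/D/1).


ρ = 21.73/81.3 = 0.2673
Wq(M/M/1) = ρ/(μ−λ) = 0.2673/59.57 = 0.004487 hr
Wq(M/D/1) = ρ/(2(μ−λ)) = 0.002243 hr
Savings = 0.004487 − 0.002243 = 0.002243 hr

Final: 0.002243 hr


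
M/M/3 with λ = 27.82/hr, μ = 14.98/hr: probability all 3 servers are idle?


a = λ/μ = 27.82/14.98 = 1.8571; ρ = a/c = 0.6190
Σ_{k=0}^{2} a^k/k! (terms k=0..2) = 1.00000 + 1.85714 + 1.72449 = 4.58163
Tail: a^3/(3!(1−ρ)) = 6.40525/(6·0.3810) = 2.80230
P₀ = 1/(4.58163 + 2.80230) = 1/7.38393 = 0.135429

Final: 0.135429


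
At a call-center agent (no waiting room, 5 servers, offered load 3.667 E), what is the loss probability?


B(c,a) = (a^c/c!) / Σ_{k=0}^{c} a^k/k!
a^5/5! = 5.525522
Σ terms (k=0..5): 1.00000 + 3.66700 + 6.72344 + 8.21829 + 7.53412 + 5.52552 = 32.668374
B = 5.525522/32.668374 = 0.169140

Final: 0.169140


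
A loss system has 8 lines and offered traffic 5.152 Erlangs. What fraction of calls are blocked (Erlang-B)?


B(c,a) = (a^c/c!) / Σ_{k=0}^{c} a^k/k!
a^8/8! = 12.310801
Σ terms (k=0..8): 1.00000 + 5.15200 + 13.27155 + 22.79168 + 29.35568 + 30.24809 + 25.97303 + 19.11615 + 12.31080 = 159.218990
B = 12.310801/159.218990 = 0.077320

Final: 0.077320


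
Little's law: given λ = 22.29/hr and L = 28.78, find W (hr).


W = L/λ = 28.78/22.29 = 1.2912 hr

Final: 1.2912 hr


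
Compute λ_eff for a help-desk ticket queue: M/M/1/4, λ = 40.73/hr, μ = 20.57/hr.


ρ = 1.9801; P_K = (1−ρ)ρ^4/(1−ρ^5) = 0.511781
λ_eff = λ(1 − P_K) = 40.73·(1 − 0.511781) = 40.73·0.488219 = 19.8851 /hr

Final: 19.8851 /hr


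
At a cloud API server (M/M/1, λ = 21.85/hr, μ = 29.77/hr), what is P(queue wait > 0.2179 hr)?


ρ = 21.85/29.77 = 0.7340
P(Wq > t) = ρ·e^{−(μ−λ)t} = 0.7340·e^{−1.7258}
= 0.7340·0.178036 = 0.130672

Final: 0.130672


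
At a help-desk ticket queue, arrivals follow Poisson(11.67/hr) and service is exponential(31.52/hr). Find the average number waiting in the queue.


ρ = 11.67/31.52 = 0.3702
Lq = ρ²/(1−ρ) = 0.1371/0.6298 = 0.2177

Final: 0.2177


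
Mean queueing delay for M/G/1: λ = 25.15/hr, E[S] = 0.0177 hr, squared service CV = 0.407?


ρ = λ·E[S] = 25.15·0.0177 = 0.4452
E[S²] = E[S]²(1+C_s²) = 0.0177²·(1+0.407) = 0.0004408
Wq = λ·E[S²]/(2(1−ρ)) = 25.15·0.0004408/(2·0.5548) = 0.009990 hr

Final: 0.009990 hr


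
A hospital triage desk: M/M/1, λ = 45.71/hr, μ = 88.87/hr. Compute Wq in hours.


ρ = 45.71/88.87 = 0.5143
Wq = ρ/(μ−λ) = 0.5143/(88.87 − 45.71) = 0.5143/43.16 = 0.01192 hr

Final: 0.01192 hr


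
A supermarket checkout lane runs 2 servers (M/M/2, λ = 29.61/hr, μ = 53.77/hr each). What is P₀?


a = λ/μ = 29.61/53.77 = 0.5507; ρ = a/c = 0.2753
Σ_{k=0}^{1} a^k/k! (terms k=0..1) = 1.00000 + 0.55068 = 1.55068
Tail: a^2/(2!(1−ρ)) = 0.30325/(2·0.7247) = 0.20923
P₀ = 1/(1.55068 + 0.20923) = 1/1.75991 = 0.568210

Final: 0.568210


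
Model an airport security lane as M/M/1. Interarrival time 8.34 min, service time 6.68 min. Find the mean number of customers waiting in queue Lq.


λ = 60/8.34 = 7.1942 /hr
μ = 60/6.68 = 8.9820 /hr
ρ = λ/μ = 7.1942/8.9820 = 0.8010
Lq = ρ²/(1−ρ) = 0.6415/0.1990 = 3.2231

Final: 3.2231


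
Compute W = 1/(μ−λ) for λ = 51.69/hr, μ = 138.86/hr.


W = 1/(μ−λ) = 1/(138.86 − 51.69) = 1/87.17 = 0.01147 hr

Final: 0.01147 hr


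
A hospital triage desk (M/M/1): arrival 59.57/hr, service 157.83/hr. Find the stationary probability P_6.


ρ = 59.57/157.83 = 0.3774
P_n = (1−ρ)·ρ^n = (1 − 0.3774)·0.3774^6 = 0.6226·0.002891 = 0.001800

Final: 0.001800


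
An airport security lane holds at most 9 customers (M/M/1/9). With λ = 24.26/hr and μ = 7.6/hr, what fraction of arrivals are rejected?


ρ = λ/μ = 24.26/7.6 = 3.1921
P_K = (1−ρ)ρ^K/(1−ρ^(K+1)) = (-2.1921·34410.805452)/(1 − 109842.913193)
= -75432.107741/-109841.913193 = 0.686733

Final: 0.686733


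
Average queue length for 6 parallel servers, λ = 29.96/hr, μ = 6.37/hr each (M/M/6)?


a = λ/μ = 4.7033; ρ = a/6 = 0.7839
P₀ = 0.006981
Lq = P₀·a^c·ρ / (c!·(1−ρ)²) = 0.006981·10824.65990·0.7839/(720·0.04671)
= 1.76156

Final: 1.76156


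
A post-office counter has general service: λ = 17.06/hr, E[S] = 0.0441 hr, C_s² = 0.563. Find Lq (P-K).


ρ = λ·E[S] = 17.06·0.0441 = 0.7523
Lq = ρ²(1+C_s²)/(2(1−ρ)) = 0.5660·(1+0.563)/(2·0.2477)
= 0.5660·1.5630/0.4953 = 1.78615

Final: 1.78615


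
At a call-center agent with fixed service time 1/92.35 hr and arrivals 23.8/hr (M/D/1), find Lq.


ρ = 23.8/92.35 = 0.2577
M/D/1: Lq = ρ²/(2(1−ρ)) = 0.06642/(2·0.7423) = 0.04474

Final: 0.04474


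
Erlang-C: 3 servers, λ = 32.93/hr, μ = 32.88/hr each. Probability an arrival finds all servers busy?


a = λ/μ = 1.0015; ρ = a/3 = 0.3338
P₀ = 0.363059 (from M/M/c formula)
C(c,a) = [a^c/(c!(1−ρ))]·P₀ = [1.00457/(6·0.6662)]·0.363059
= 0.25133·0.363059 = 0.091249

Final: 0.091249


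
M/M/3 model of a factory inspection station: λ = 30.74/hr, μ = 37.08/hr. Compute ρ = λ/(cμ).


ρ = λ/(cμ) = 30.74/(3·37.08) = 30.74/111.24 = 0.2763

Final: 0.2763


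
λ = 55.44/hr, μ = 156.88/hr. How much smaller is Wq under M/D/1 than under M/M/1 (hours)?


ρ = 55.44/156.88 = 0.3534
Wq(M/M/1) = ρ/(μ−λ) = 0.3534/101.44 = 0.003484 hr
Wq(M/D/1) = ρ/(2(μ−λ)) = 0.001742 hr
Savings = 0.003484 − 0.001742 = 0.001742 hr

Final: 0.001742 hr


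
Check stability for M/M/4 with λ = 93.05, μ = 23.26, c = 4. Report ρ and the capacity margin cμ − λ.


Total capacity cμ = 4·23.26 = 93.04/hr
ρ = λ/(cμ) = 93.05/93.04 = 1.0001
Stable ⇔ ρ < 1: NO
Spare capacity = cμ − λ = 93.04 − 93.05 = -0.01/hr

Final: ρ = 1.0001; unstable; margin = -0.01/hr


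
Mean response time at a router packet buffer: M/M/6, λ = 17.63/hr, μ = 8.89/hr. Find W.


a = 1.9831; ρ = 0.3305; P₀ = 0.137445
Lq = P₀·a^c·ρ/(c!(1−ρ)²) = 0.008563
Wq = Lq/λ = 0.008563/17.63 = 0.0004857 hr
W = Wq + 1/μ = 0.0004857 + 0.11249 = 0.11297 hr

Final: 0.11297 hr


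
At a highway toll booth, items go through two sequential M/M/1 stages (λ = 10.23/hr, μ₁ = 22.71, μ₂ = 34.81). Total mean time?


Each node sees arrival rate λ = 10.23/hr (tandem ⇒ throughput preserved).
W₁ = 1/(μ₁−λ) = 1/(22.71−10.23) = 0.08013 hr
W₂ = 1/(μ₂−λ) = 1/(34.81−10.23) = 0.04068 hr
W_total = W₁ + W₂ = 0.08013 + 0.04068 = 0.12081 hr

Final: 0.12081 hr


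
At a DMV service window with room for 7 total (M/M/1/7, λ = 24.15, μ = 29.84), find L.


ρ = 24.15/29.84 = 0.8093
L = ρ[1 − (K+1)ρ^K + Kρ^(K+1)] / [(1−ρ)(1−ρ^(K+1))]
Numerator: 0.8093·(1 − 8·0.227420 + 7·0.184055) = 0.379588
Denominator: (0.1907)·(0.815945) = 0.155587
L = 0.379588/0.155587 = 2.4397

Final: 2.4397


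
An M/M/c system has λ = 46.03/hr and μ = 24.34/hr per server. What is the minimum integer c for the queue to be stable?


Stability requires cμ > λ ⇔ c > λ/μ.
λ/μ = 46.03/24.34 = 1.8911
Minimum integer c = ⌊1.8911⌋ + 1 = 2
Check: 2·24.34 = 48.68 > 46.03, while 1·24.34 = 24.34 ≤ 46.03

Final: 2 servers


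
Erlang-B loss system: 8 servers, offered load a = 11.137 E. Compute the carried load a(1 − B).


B(8,11.137) = 0.388483 (Erlang-B)
Carried load = a(1 − B) = 11.137·(1 − 0.388483) = 11.137·0.611517 = 6.8105 E

Final: 6.8105 Erlangs


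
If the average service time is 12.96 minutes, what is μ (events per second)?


μ = 1/(service time) in consistent units.
1 second = 0.0166667 min, so μ = 0.0166667/12.96 = 0.001286 per second

Final: 0.001286 /sec


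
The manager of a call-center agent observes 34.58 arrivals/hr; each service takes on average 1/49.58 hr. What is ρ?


ρ = λ/μ = 34.58/49.58 = 0.6975

Final: 0.6975


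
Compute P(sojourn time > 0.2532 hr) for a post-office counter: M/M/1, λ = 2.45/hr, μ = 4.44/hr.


W ~ Exponential(μ−λ) for M/M/1.
μ − λ = 4.44 − 2.45 = 1.9900
P(W > t) = e^{−(μ−λ)t} = e^{−0.5039} = 0.604189

Final: 0.604189


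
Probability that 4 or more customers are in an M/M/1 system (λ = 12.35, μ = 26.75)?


ρ = 12.35/26.75 = 0.4617
P(N ≥ n) = ρ^n = 0.4617^4 = 0.045433

Final: 0.045433


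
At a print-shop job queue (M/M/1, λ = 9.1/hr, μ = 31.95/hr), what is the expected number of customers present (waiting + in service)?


ρ = λ/μ = 9.1/31.95 = 0.2848
L = ρ/(1−ρ) = 0.2848/(1 − 0.2848) = 0.2848/0.7152 = 0.3982

Final: 0.3982


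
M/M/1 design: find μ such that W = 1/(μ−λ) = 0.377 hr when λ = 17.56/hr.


W = 1/(μ−λ) ⇒ μ − λ = 1/W = 1/0.377 = 2.6525
μ = λ + 1/W = 17.56 + 2.6525 = 20.2125 per hr

Final: 20.2125 /hr


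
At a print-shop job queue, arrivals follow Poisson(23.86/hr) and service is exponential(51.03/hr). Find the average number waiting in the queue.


ρ = 23.86/51.03 = 0.4676
Lq = ρ²/(1−ρ) = 0.2186/0.5324 = 0.4106

Final: 0.4106


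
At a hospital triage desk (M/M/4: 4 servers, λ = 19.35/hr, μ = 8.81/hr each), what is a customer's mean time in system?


a = 2.1964; ρ = 0.5491; P₀ = 0.104990
Lq = P₀·a^c·ρ/(c!(1−ρ)²) = 0.27493
Wq = Lq/λ = 0.27493/19.35 = 0.01421 hr
W = Wq + 1/μ = 0.01421 + 0.11351 = 0.12772 hr

Final: 0.12772 hr


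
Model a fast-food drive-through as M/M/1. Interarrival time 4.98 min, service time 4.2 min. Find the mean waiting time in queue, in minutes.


λ = 60/4.98 = 12.0482 /hr
μ = 60/4.2 = 14.2857 /hr
ρ = λ/μ = 12.0482/14.2857 = 0.8434
Wq = ρ/(μ−λ) = 0.8434/(14.2857−12.0482) = 0.37692 hr
In minutes: 0.37692·60 = 22.615 min

Final: 22.615 min


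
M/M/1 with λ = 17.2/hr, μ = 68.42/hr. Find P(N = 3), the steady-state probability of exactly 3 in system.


ρ = 17.2/68.42 = 0.2514
P_n = (1−ρ)·ρ^n = (1 − 0.2514)·0.2514^3 = 0.7486·0.015887 = 0.011893

Final: 0.011893


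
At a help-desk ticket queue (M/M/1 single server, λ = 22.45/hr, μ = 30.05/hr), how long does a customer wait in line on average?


ρ = 22.45/30.05 = 0.7471
Wq = ρ/(μ−λ) = 0.7471/(30.05 − 22.45) = 0.7471/7.60 = 0.09830 hr

Final: 0.09830 hr


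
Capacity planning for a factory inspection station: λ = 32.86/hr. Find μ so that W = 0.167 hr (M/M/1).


W = 1/(μ−λ) ⇒ μ − λ = 1/W = 1/0.167 = 5.9880
μ = λ + 1/W = 32.86 + 5.9880 = 38.8480 per hr

Final: 38.8480 /hr


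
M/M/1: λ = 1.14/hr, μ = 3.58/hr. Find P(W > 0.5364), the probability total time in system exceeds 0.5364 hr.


W ~ Exponential(μ−λ) for M/M/1.
μ − λ = 3.58 − 1.14 = 2.4400
P(W > t) = e^{−(μ−λ)t} = e^{−1.3088} = 0.270140

Final: 0.270140


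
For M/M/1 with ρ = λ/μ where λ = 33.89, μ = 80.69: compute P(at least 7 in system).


ρ = 33.89/80.69 = 0.4200
P(N ≥ n) = ρ^n = 0.4200^7 = 0.002305

Final: 0.002305


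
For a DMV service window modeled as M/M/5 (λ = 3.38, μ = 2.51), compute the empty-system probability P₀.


a = λ/μ = 3.38/2.51 = 1.3466; ρ = a/c = 0.2693
Σ_{k=0}^{4} a^k/k! (terms k=0..4) = 1.00000 + 1.34661 + 0.90668 + 0.40698 + 0.13701 = 3.79729
Tail: a^5/(5!(1−ρ)) = 4.42807/(120·0.7307) = 0.05050
P₀ = 1/(3.79729 + 0.05050) = 1/3.84780 = 0.259889

Final: 0.259889


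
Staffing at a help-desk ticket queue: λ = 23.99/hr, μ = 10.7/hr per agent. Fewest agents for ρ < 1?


Stability requires cμ > λ ⇔ c > λ/μ.
λ/μ = 23.99/10.7 = 2.2421
Minimum integer c = ⌊2.2421⌋ + 1 = 3
Check: 3·10.7 = 32.10 > 23.99, while 2·10.7 = 21.40 ≤ 23.99

Final: 3 servers


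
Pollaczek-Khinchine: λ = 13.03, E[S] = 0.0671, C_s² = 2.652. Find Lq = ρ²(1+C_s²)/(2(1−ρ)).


ρ = λ·E[S] = 13.03·0.0671 = 0.8743
Lq = ρ²(1+C_s²)/(2(1−ρ)) = 0.7644·(1+2.652)/(2·0.1257)
= 0.7644·3.6520/0.2514 = 11.10566

Final: 11.10566


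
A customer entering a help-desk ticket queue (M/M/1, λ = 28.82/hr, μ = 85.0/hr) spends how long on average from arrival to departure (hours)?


W = 1/(μ−λ) = 1/(85.0 − 28.82) = 1/56.18 = 0.01780 hr

Final: 0.01780 hr


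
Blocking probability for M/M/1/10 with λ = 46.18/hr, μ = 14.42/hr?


ρ = λ/μ = 46.18/14.42 = 3.2025
P_K = (1−ρ)ρ^K/(1−ρ^(K+1)) = (-2.2025·113471.470230)/(1 − 363391.989960)
= -249920.519730/-363390.989960 = 0.687746

Final: 0.687746


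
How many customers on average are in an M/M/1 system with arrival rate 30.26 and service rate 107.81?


ρ = λ/μ = 30.26/107.81 = 0.2807
L = ρ/(1−ρ) = 0.2807/(1 − 0.2807) = 0.2807/0.7193 = 0.3902

Final: 0.3902


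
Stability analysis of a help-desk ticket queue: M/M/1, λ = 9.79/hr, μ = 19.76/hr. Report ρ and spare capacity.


Total capacity cμ = 1·19.76 = 19.76/hr
ρ = λ/(cμ) = 9.79/19.76 = 0.4954
Stable ⇔ ρ < 1: YES
Spare capacity = cμ − λ = 19.76 − 9.79 = 9.97/hr

Final: ρ = 0.4954; stable; margin = 9.97/hr


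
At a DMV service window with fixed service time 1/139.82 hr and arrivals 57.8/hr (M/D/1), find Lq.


ρ = 57.8/139.82 = 0.4134
M/D/1: Lq = ρ²/(2(1−ρ)) = 0.1709/(2·0.5866) = 0.14566

Final: 0.14566


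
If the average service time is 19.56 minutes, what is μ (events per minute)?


μ = 1/(service time) in consistent units.
1 minute = 1 min, so μ = 1/19.56 = 0.05112 per minute

Final: 0.05112 /min


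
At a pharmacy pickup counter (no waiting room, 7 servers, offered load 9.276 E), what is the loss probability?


B(c,a) = (a^c/c!) / Σ_{k=0}^{c} a^k/k!
a^7/7! = 1172.450843
Σ terms (k=0..7): 1.00000 + 9.27600 + 43.02209 + 133.02430 + 308.48334 + 572.29830 + 884.77317 + 1172.45084 = 3124.328035
B = 1172.450843/3124.328035 = 0.375265

Final: 0.375265


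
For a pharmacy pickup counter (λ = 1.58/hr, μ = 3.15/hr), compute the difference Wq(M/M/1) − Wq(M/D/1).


ρ = 1.58/3.15 = 0.5016
Wq(M/M/1) = ρ/(μ−λ) = 0.5016/1.57 = 0.31948 hr
Wq(M/D/1) = ρ/(2(μ−λ)) = 0.15974 hr
Savings = 0.31948 − 0.15974 = 0.15974 hr

Final: 0.15974 hr


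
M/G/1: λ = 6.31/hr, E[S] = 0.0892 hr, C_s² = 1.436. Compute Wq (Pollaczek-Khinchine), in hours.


ρ = λ·E[S] = 6.31·0.0892 = 0.5629
E[S²] = E[S]²(1+C_s²) = 0.0892²·(1+1.436) = 0.019382
Wq = λ·E[S²]/(2(1−ρ)) = 6.31·0.019382/(2·0.4371) = 0.13989 hr

Final: 0.13989 hr


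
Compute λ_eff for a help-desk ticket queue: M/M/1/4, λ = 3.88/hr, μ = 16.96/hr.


ρ = 0.2288; P_K = (1−ρ)ρ^4/(1−ρ^5) = 0.002114
λ_eff = λ(1 − P_K) = 3.88·(1 − 0.002114) = 3.88·0.997886 = 3.8718 /hr

Final: 3.8718 /hr


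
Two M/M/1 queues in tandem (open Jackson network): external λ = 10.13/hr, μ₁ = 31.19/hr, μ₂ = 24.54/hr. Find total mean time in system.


Each node sees arrival rate λ = 10.13/hr (tandem ⇒ throughput preserved).
W₁ = 1/(μ₁−λ) = 1/(31.19−10.13) = 0.04748 hr
W₂ = 1/(μ₂−λ) = 1/(24.54−10.13) = 0.06940 hr
W_total = W₁ + W₂ = 0.04748 + 0.06940 = 0.11688 hr

Final: 0.11688 hr


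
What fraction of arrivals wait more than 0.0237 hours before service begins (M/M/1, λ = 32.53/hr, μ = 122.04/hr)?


ρ = 32.53/122.04 = 0.2666
P(Wq > t) = ρ·e^{−(μ−λ)t} = 0.2666·e^{−2.1214}
= 0.2666·0.119865 = 0.031950

Final: 0.031950


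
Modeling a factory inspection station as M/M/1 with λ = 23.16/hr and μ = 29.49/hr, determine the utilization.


ρ = λ/μ = 23.16/29.49 = 0.7854

Final: 0.7854


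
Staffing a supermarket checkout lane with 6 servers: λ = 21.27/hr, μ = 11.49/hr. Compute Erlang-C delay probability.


a = λ/μ = 1.8512; ρ = a/6 = 0.3085
P₀ = 0.156908 (from M/M/c formula)
C(c,a) = [a^c/(c!(1−ρ))]·P₀ = [40.24248/(720·0.6915)]·0.156908
= 0.08083·0.156908 = 0.012683

Final: 0.012683


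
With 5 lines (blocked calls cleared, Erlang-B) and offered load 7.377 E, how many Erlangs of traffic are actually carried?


B(5,7.377) = 0.446277 (Erlang-B)
Carried load = a(1 − B) = 7.377·(1 − 0.446277) = 7.377·0.553723 = 4.0848 E

Final: 4.0848 Erlangs


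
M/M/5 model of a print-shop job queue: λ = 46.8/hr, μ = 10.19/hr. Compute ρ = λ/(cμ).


ρ = λ/(cμ) = 46.8/(5·10.19) = 46.8/50.95 = 0.9185

Final: 0.9185


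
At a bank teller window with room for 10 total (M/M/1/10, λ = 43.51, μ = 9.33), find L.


ρ = 43.51/9.33 = 4.6635
L = ρ[1 − (K+1)ρ^K + Kρ^(K+1)] / [(1−ρ)(1−ρ^(K+1))]
Numerator: 4.6635·(1 − 11·4864905.352984 + 10·22687248.864771) = 808449053.974328
Denominator: (-3.6635)·(-22687247.864771) = 83113626.154114
L = 808449053.974328/83113626.154114 = 9.7270

Final: 9.7270


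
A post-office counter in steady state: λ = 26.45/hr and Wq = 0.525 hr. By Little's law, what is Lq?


Lq = λWq = 26.45·0.525 = 13.8863

Final: 13.8863


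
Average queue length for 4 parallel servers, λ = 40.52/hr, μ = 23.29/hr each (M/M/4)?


a = λ/μ = 1.7398; ρ = a/4 = 0.4350
P₀ = 0.172218
Lq = P₀·a^c·ρ / (c!·(1−ρ)²) = 0.172218·9.16220·0.4350/(24·0.31928)
= 0.08956

Final: 0.08956


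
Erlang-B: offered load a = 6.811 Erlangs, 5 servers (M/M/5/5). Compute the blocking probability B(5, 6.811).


B(c,a) = (a^c/c!) / Σ_{k=0}^{c} a^k/k!
a^5/5! = 122.144286
Σ terms (k=0..5): 1.00000 + 6.81100 + 23.19486 + 52.66006 + 89.66693 + 122.14429 = 295.477137
B = 122.144286/295.477137 = 0.413380

Final: 0.413380


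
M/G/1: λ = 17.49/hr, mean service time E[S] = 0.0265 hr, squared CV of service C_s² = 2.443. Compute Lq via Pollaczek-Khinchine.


ρ = λ·E[S] = 17.49·0.0265 = 0.4635
Lq = ρ²(1+C_s²)/(2(1−ρ)) = 0.2148·(1+2.443)/(2·0.5365)
= 0.2148·3.4430/1.0730 = 0.68928

Final: 0.68928


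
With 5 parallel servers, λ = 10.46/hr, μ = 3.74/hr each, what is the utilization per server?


ρ = λ/(cμ) = 10.46/(5·3.74) = 10.46/18.70 = 0.5594

Final: 0.5594


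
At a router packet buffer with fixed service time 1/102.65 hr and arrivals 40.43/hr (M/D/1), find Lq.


ρ = 40.43/102.65 = 0.3939
M/D/1: Lq = ρ²/(2(1−ρ)) = 0.1551/(2·0.6061) = 0.12796

Final: 0.12796


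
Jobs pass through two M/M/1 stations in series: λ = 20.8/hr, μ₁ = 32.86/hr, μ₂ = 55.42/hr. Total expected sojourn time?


Each node sees arrival rate λ = 20.8/hr (tandem ⇒ throughput preserved).
W₁ = 1/(μ₁−λ) = 1/(32.86−20.8) = 0.08292 hr
W₂ = 1/(μ₂−λ) = 1/(55.42−20.8) = 0.02889 hr
W_total = W₁ + W₂ = 0.08292 + 0.02889 = 0.11180 hr

Final: 0.11180 hr


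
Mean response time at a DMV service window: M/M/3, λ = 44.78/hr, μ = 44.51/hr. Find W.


a = 1.0061; ρ = 0.3354; P₀ = 0.361337
Lq = P₀·a^c·ρ/(c!(1−ρ)²) = 0.04656
Wq = Lq/λ = 0.04656/44.78 = 0.001040 hr
W = Wq + 1/μ = 0.001040 + 0.02247 = 0.02351 hr

Final: 0.02351 hr


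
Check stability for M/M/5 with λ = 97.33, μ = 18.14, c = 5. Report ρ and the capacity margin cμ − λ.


Total capacity cμ = 5·18.14 = 90.70/hr
ρ = λ/(cμ) = 97.33/90.70 = 1.0731
Stable ⇔ ρ < 1: NO
Spare capacity = cμ − λ = 90.70 − 97.33 = -6.63/hr

Final: ρ = 1.0731; unstable; margin = -6.63/hr


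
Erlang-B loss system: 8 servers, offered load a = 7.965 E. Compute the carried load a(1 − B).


B(8,7.965) = 0.233626 (Erlang-B)
Carried load = a(1 − B) = 7.965·(1 − 0.233626) = 7.965·0.766374 = 6.1042 E

Final: 6.1042 Erlangs


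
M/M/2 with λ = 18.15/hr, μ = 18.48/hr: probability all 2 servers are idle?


a = λ/μ = 18.15/18.48 = 0.9821; ρ = a/c = 0.4911
Σ_{k=0}^{1} a^k/k! (terms k=0..1) = 1.00000 + 0.98214 = 1.98214
Tail: a^2/(2!(1−ρ)) = 0.96460/(2·0.5089) = 0.94768
P₀ = 1/(1.98214 + 0.94768) = 1/2.92982 = 0.341317

Final: 0.341317


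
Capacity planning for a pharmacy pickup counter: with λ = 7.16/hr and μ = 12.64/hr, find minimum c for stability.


Stability requires cμ > λ ⇔ c > λ/μ.
λ/μ = 7.16/12.64 = 0.5665
Minimum integer c = ⌊0.5665⌋ + 1 = 1
Check: 1·12.64 = 12.64 > 7.16, while 0·12.64 = 0.00 ≤ 7.16

Final: 1 servers


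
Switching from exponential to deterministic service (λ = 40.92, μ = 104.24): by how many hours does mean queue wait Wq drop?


ρ = 40.92/104.24 = 0.3926
Wq(M/M/1) = ρ/(μ−λ) = 0.3926/63.32 = 0.006200 hr
Wq(M/D/1) = ρ/(2(μ−λ)) = 0.003100 hr
Savings = 0.006200 − 0.003100 = 0.003100 hr

Final: 0.003100 hr


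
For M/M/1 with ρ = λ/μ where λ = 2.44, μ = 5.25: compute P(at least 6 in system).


ρ = 2.44/5.25 = 0.4648
P(N ≥ n) = ρ^n = 0.4648^6 = 0.010078

Final: 0.010078


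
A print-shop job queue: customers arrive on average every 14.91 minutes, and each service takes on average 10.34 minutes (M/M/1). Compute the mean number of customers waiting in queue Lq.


λ = 60/14.91 = 4.0241 /hr
μ = 60/10.34 = 5.8027 /hr
ρ = λ/μ = 4.0241/5.8027 = 0.6935
Lq = ρ²/(1−ρ) = 0.4809/0.3065 = 1.5691

Final: 1.5691


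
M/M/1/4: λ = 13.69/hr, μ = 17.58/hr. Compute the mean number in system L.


ρ = 13.69/17.58 = 0.7787
L = ρ[1 − (K+1)ρ^K + Kρ^(K+1)] / [(1−ρ)(1−ρ^(K+1))]
Numerator: 0.7787·(1 − 5·0.367738 + 4·0.286367) = 0.238896
Denominator: (0.2213)·(0.713633) = 0.157909
L = 0.238896/0.157909 = 1.5129

Final: 1.5129


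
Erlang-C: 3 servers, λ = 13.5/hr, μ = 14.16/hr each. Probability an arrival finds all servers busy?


a = λ/μ = 0.9534; ρ = a/3 = 0.3178
P₀ = 0.381741 (from M/M/c formula)
C(c,a) = [a^c/(c!(1−ρ))]·P₀ = [0.86659/(6·0.6822)]·0.381741
= 0.21171·0.381741 = 0.080819

Final: 0.080819


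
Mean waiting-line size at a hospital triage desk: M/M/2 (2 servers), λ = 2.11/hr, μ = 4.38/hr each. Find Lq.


a = λ/μ = 0.4817; ρ = a/2 = 0.2409
P₀ = 0.611776
Lq = P₀·a^c·ρ / (c!·(1−ρ)²) = 0.611776·0.23207·0.2409/(2·0.57628)
= 0.02967

Final: 0.02967


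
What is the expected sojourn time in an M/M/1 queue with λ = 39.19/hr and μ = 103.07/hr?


W = 1/(μ−λ) = 1/(103.07 − 39.19) = 1/63.88 = 0.01565 hr

Final: 0.01565 hr


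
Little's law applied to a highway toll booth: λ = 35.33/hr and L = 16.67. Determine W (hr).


W = L/λ = 16.67/35.33 = 0.4718 hr

Final: 0.4718 hr


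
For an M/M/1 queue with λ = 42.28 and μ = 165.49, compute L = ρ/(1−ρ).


ρ = λ/μ = 42.28/165.49 = 0.2555
L = ρ/(1−ρ) = 0.2555/(1 − 0.2555) = 0.2555/0.7445 = 0.3432

Final: 0.3432


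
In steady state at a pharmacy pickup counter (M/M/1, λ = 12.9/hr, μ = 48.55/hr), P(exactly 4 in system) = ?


ρ = 12.9/48.55 = 0.2657
P_n = (1−ρ)·ρ^n = (1 − 0.2657)·0.2657^4 = 0.7343·0.004984 = 0.003660

Final: 0.003660


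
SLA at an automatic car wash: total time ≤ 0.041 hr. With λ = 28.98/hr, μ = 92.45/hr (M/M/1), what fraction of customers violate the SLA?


W ~ Exponential(μ−λ) for M/M/1.
μ − λ = 92.45 − 28.98 = 63.4700
P(W > t) = e^{−(μ−λ)t} = e^{−2.6023} = 0.074105

Final: 0.074105


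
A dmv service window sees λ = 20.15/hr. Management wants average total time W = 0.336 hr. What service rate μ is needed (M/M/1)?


W = 1/(μ−λ) ⇒ μ − λ = 1/W = 1/0.336 = 2.9762
μ = λ + 1/W = 20.15 + 2.9762 = 23.1262 per hr

Final: 23.1262 /hr


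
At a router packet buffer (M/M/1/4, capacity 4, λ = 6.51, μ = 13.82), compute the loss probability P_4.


ρ = λ/μ = 6.51/13.82 = 0.4711
P_K = (1−ρ)ρ^K/(1−ρ^(K+1)) = (0.5289·0.049237)/(1 − 0.023193)
= 0.026044/0.976807 = 0.026662

Final: 0.026662


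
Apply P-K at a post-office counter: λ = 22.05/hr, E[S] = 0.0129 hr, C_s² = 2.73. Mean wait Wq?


ρ = λ·E[S] = 22.05·0.0129 = 0.2844
E[S²] = E[S]²(1+C_s²) = 0.0129²·(1+2.73) = 0.0006207
Wq = λ·E[S²]/(2(1−ρ)) = 22.05·0.0006207/(2·0.7156) = 0.009564 hr

Final: 0.009564 hr


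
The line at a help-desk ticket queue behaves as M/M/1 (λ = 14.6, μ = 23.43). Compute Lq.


ρ = 14.6/23.43 = 0.6231
Lq = ρ²/(1−ρ) = 0.3883/0.3769 = 1.0303

Final: 1.0303


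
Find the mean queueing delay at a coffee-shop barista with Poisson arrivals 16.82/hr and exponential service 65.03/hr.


ρ = 16.82/65.03 = 0.2586
Wq = ρ/(μ−λ) = 0.2586/(65.03 − 16.82) = 0.2586/48.21 = 0.005365 hr

Final: 0.005365 hr


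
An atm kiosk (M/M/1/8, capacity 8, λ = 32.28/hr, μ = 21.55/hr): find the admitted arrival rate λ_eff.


ρ = 1.4979; P_K = (1−ρ)ρ^8/(1−ρ^9) = 0.341397
λ_eff = λ(1 − P_K) = 32.28·(1 − 0.341397) = 32.28·0.658603 = 21.2597 /hr

Final: 21.2597 /hr


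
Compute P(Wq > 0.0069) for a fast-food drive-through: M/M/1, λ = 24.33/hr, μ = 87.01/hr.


ρ = 24.33/87.01 = 0.2796
P(Wq > t) = ρ·e^{−(μ−λ)t} = 0.2796·e^{−0.4325}
= 0.2796·0.648890 = 0.181445

Final: 0.181445


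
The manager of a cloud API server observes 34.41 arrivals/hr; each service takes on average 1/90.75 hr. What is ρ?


ρ = λ/μ = 34.41/90.75 = 0.3792

Final: 0.3792


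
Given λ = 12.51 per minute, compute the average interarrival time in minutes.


Mean interarrival time = 1/λ = 1/12.51 minute = 0.07994 minute
In minutes: 0.07994 × 1 = 0.07994 min

Final: 0.07994 min


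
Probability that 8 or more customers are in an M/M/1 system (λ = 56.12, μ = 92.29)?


ρ = 56.12/92.29 = 0.6081
P(N ≥ n) = ρ^n = 0.6081^8 = 0.018694

Final: 0.018694


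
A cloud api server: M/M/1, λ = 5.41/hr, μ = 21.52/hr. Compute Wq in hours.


ρ = 5.41/21.52 = 0.2514
Wq = ρ/(μ−λ) = 0.2514/(21.52 − 5.41) = 0.2514/16.11 = 0.01560 hr

Final: 0.01560 hr


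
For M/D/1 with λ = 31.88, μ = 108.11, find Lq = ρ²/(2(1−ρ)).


ρ = 31.88/108.11 = 0.2949
M/D/1: Lq = ρ²/(2(1−ρ)) = 0.08696/(2·0.7051) = 0.06166

Final: 0.06166


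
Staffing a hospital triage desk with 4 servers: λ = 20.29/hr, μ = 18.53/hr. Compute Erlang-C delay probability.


a = λ/μ = 1.0950; ρ = a/4 = 0.2737
P₀ = 0.333805 (from M/M/c formula)
C(c,a) = [a^c/(c!(1−ρ))]·P₀ = [1.43756/(24·0.7263)]·0.333805
= 0.08248·0.333805 = 0.027531

Final: 0.027531


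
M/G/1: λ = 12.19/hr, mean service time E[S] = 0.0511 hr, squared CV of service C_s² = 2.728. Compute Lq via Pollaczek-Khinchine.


ρ = λ·E[S] = 12.19·0.0511 = 0.6229
Lq = ρ²(1+C_s²)/(2(1−ρ)) = 0.3880·(1+2.728)/(2·0.3771)
= 0.3880·3.7280/0.7542 = 1.91800

Final: 1.91800


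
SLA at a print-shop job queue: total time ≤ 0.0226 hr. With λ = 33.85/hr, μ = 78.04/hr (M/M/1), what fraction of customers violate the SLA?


W ~ Exponential(μ−λ) for M/M/1.
μ − λ = 78.04 − 33.85 = 44.1900
P(W > t) = e^{−(μ−λ)t} = e^{−0.9987} = 0.368360

Final: 0.368360


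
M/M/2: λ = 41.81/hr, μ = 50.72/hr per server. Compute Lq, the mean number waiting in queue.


a = λ/μ = 0.8243; ρ = a/2 = 0.4122
P₀ = 0.416265
Lq = P₀·a^c·ρ / (c!·(1−ρ)²) = 0.416265·0.67952·0.4122/(2·0.34555)
= 0.16869

Final: 0.16869


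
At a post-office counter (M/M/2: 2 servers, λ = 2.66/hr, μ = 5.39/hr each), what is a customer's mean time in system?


a = 0.4935; ρ = 0.2468; P₀ = 0.604167
Lq = P₀·a^c·ρ/(c!(1−ρ)²) = 0.03200
Wq = Lq/λ = 0.03200/2.66 = 0.01203 hr
W = Wq + 1/μ = 0.01203 + 0.18553 = 0.19756 hr

Final: 0.19756 hr


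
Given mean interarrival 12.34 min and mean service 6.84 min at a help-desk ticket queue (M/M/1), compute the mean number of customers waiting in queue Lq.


λ = 60/12.34 = 4.8622 /hr
μ = 60/6.84 = 8.7719 /hr
ρ = λ/μ = 4.8622/8.7719 = 0.5543
Lq = ρ²/(1−ρ) = 0.3072/0.4457 = 0.6893

Final: 0.6893


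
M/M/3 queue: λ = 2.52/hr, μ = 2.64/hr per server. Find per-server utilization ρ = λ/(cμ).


ρ = λ/(cμ) = 2.52/(3·2.64) = 2.52/7.92 = 0.3182

Final: 0.3182


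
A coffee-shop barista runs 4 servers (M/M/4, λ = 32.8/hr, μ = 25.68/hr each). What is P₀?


a = λ/μ = 32.8/25.68 = 1.2773; ρ = a/c = 0.3193
Σ_{k=0}^{3} a^k/k! (terms k=0..3) = 1.00000 + 1.27726 + 0.81569 + 0.34728 = 3.44024
Tail: a^4/(4!(1−ρ)) = 2.66143/(24·0.6807) = 0.16291
P₀ = 1/(3.44024 + 0.16291) = 1/3.60315 = 0.277535

Final: 0.277535


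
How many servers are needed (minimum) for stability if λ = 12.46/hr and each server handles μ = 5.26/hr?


Stability requires cμ > λ ⇔ c > λ/μ.
λ/μ = 12.46/5.26 = 2.3688
Minimum integer c = ⌊2.3688⌋ + 1 = 3
Check: 3·5.26 = 15.78 > 12.46, while 2·5.26 = 10.52 ≤ 12.46

Final: 3 servers


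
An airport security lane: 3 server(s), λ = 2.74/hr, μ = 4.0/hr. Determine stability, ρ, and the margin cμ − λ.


Total capacity cμ = 3·4.0 = 12.00/hr
ρ = λ/(cμ) = 2.74/12.00 = 0.2283
Stable ⇔ ρ < 1: YES
Spare capacity = cμ − λ = 12.00 − 2.74 = 9.26/hr

Final: ρ = 0.2283; stable; margin = 9.26/hr


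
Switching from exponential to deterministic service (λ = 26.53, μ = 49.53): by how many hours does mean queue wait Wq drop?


ρ = 26.53/49.53 = 0.5356
Wq(M/M/1) = ρ/(μ−λ) = 0.5356/23.00 = 0.02329 hr
Wq(M/D/1) = ρ/(2(μ−λ)) = 0.01164 hr
Savings = 0.02329 − 0.01164 = 0.01164 hr

Final: 0.01164 hr


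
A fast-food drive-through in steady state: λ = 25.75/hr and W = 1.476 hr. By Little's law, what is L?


L = λW = 25.75·1.476 = 38.0070

Final: 38.0070


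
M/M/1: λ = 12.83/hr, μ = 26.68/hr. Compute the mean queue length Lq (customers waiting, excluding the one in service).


ρ = 12.83/26.68 = 0.4809
Lq = ρ²/(1−ρ) = 0.2312/0.5191 = 0.4455

Final: 0.4455


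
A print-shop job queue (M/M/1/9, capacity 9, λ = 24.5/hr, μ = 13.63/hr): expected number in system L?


ρ = 24.5/13.63 = 1.7975
L = ρ[1 − (K+1)ρ^K + Kρ^(K+1)] / [(1−ρ)(1−ρ^(K+1))]
Numerator: 1.7975·(1 − 10·195.898927 + 9·352.129399) = 2177.094305
Denominator: (-0.7975)·(-351.129399) = 280.027628
L = 2177.094305/280.027628 = 7.7746

Final: 7.7746


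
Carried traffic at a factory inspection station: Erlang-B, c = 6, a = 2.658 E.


B(6,2.658) = 0.034996 (Erlang-B)
Carried load = a(1 − B) = 2.658·(1 − 0.034996) = 2.658·0.965004 = 2.5650 E

Final: 2.5650 Erlangs


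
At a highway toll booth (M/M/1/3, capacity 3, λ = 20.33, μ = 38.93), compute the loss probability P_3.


ρ = λ/μ = 20.33/38.93 = 0.5222
P_K = (1−ρ)ρ^K/(1−ρ^(K+1)) = (0.4778·0.142416)/(1 − 0.074372)
= 0.068044/0.925628 = 0.073511

Final: 0.073511


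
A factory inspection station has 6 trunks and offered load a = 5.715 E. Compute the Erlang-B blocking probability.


B(c,a) = (a^c/c!) / Σ_{k=0}^{c} a^k/k!
a^6/6! = 48.391035
Σ terms (k=0..6): 1.00000 + 5.71500 + 16.33061 + 31.10982 + 44.44815 + 50.80424 + 48.39104 = 197.798852
B = 48.391035/197.798852 = 0.244648

Final: 0.244648


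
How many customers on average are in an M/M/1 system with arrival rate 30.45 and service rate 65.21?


ρ = λ/μ = 30.45/65.21 = 0.4670
L = ρ/(1−ρ) = 0.4670/(1 − 0.4670) = 0.4670/0.5330 = 0.8760

Final: 0.8760


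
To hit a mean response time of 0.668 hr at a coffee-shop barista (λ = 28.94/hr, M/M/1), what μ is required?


W = 1/(μ−λ) ⇒ μ − λ = 1/W = 1/0.668 = 1.4970
μ = λ + 1/W = 28.94 + 1.4970 = 30.4370 per hr

Final: 30.4370 /hr


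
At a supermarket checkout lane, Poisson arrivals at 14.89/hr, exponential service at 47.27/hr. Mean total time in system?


W = 1/(μ−λ) = 1/(47.27 − 14.89) = 1/32.38 = 0.03088 hr

Final: 0.03088 hr


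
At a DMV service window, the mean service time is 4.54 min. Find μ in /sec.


μ = 1/(service time) in consistent units.
1 second = 0.0166667 min, so μ = 0.0166667/4.54 = 0.003671 per second

Final: 0.003671 /sec


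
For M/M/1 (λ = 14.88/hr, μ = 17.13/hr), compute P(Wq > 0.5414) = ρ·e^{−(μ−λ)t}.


ρ = 14.88/17.13 = 0.8687
P(Wq > t) = ρ·e^{−(μ−λ)t} = 0.8687·e^{−1.2181}
= 0.8687·0.295777 = 0.256927

Final: 0.256927


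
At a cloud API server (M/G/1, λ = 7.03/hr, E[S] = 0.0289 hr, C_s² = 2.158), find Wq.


ρ = λ·E[S] = 7.03·0.0289 = 0.2032
E[S²] = E[S]²(1+C_s²) = 0.0289²·(1+2.158) = 0.002638
Wq = λ·E[S²]/(2(1−ρ)) = 7.03·0.002638/(2·0.7968) = 0.01163 hr

Final: 0.01163 hr


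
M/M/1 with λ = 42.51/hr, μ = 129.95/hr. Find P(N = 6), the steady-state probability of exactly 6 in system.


ρ = 42.51/129.95 = 0.3271
P_n = (1−ρ)·ρ^n = (1 − 0.3271)·0.3271^6 = 0.6729·0.001225 = 0.0008246

Final: 0.0008246


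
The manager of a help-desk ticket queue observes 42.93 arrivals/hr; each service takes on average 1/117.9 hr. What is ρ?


ρ = λ/μ = 42.93/117.9 = 0.3641

Final: 0.3641


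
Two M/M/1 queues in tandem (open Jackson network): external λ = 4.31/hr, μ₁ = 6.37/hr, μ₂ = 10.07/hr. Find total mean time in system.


Each node sees arrival rate λ = 4.31/hr (tandem ⇒ throughput preserved).
W₁ = 1/(μ₁−λ) = 1/(6.37−4.31) = 0.48544 hr
W₂ = 1/(μ₂−λ) = 1/(10.07−4.31) = 0.17361 hr
W_total = W₁ + W₂ = 0.48544 + 0.17361 = 0.65905 hr

Final: 0.65905 hr


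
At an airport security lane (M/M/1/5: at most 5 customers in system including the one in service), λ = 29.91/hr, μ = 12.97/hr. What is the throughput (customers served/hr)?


ρ = 2.3061; P_K = (1−ρ)ρ^5/(1−ρ^6) = 0.570157
λ_eff = λ(1 − P_K) = 29.91·(1 − 0.570157) = 29.91·0.429843 = 12.8566 /hr

Final: 12.8566 /hr


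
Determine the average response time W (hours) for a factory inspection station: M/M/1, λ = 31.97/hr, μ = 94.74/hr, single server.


W = 1/(μ−λ) = 1/(94.74 − 31.97) = 1/62.77 = 0.01593 hr

Final: 0.01593 hr


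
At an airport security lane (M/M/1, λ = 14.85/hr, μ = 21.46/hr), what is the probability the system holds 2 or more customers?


ρ = 14.85/21.46 = 0.6920
P(N ≥ n) = ρ^n = 0.6920^2 = 0.478843

Final: 0.478843


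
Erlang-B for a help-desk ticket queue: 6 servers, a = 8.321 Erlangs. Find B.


B(c,a) = (a^c/c!) / Σ_{k=0}^{c} a^k/k!
a^6/6! = 461.020923
Σ terms (k=0..6): 1.00000 + 8.32100 + 34.61952 + 96.02301 + 199.75187 + 332.42706 + 461.02092 = 1133.163376
B = 461.020923/1133.163376 = 0.406844

Final: 0.406844


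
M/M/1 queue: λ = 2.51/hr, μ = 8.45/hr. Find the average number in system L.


ρ = λ/μ = 2.51/8.45 = 0.2970
L = ρ/(1−ρ) = 0.2970/(1 − 0.2970) = 0.2970/0.7030 = 0.4226

Final: 0.4226
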